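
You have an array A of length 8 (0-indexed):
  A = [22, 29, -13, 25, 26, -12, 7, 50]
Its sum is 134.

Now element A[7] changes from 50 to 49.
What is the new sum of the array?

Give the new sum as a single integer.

Old value at index 7: 50
New value at index 7: 49
Delta = 49 - 50 = -1
New sum = old_sum + delta = 134 + (-1) = 133

Answer: 133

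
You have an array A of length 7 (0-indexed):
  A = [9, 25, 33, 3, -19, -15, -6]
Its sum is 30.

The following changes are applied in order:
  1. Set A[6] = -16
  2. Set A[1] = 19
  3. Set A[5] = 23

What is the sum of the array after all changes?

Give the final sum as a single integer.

Initial sum: 30
Change 1: A[6] -6 -> -16, delta = -10, sum = 20
Change 2: A[1] 25 -> 19, delta = -6, sum = 14
Change 3: A[5] -15 -> 23, delta = 38, sum = 52

Answer: 52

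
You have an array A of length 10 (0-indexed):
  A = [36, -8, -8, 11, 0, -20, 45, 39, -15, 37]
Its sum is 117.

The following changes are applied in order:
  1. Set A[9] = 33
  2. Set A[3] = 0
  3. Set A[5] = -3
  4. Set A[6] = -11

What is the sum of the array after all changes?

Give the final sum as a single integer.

Initial sum: 117
Change 1: A[9] 37 -> 33, delta = -4, sum = 113
Change 2: A[3] 11 -> 0, delta = -11, sum = 102
Change 3: A[5] -20 -> -3, delta = 17, sum = 119
Change 4: A[6] 45 -> -11, delta = -56, sum = 63

Answer: 63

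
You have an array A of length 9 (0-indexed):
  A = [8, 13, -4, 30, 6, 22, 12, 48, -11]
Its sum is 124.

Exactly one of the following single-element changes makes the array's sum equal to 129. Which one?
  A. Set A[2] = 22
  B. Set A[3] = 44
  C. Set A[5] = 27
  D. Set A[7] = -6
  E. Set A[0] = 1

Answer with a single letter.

Answer: C

Derivation:
Option A: A[2] -4->22, delta=26, new_sum=124+(26)=150
Option B: A[3] 30->44, delta=14, new_sum=124+(14)=138
Option C: A[5] 22->27, delta=5, new_sum=124+(5)=129 <-- matches target
Option D: A[7] 48->-6, delta=-54, new_sum=124+(-54)=70
Option E: A[0] 8->1, delta=-7, new_sum=124+(-7)=117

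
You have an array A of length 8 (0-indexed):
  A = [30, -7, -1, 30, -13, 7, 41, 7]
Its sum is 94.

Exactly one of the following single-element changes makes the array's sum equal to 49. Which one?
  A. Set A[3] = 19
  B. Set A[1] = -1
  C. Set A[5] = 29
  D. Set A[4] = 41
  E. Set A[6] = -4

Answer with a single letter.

Option A: A[3] 30->19, delta=-11, new_sum=94+(-11)=83
Option B: A[1] -7->-1, delta=6, new_sum=94+(6)=100
Option C: A[5] 7->29, delta=22, new_sum=94+(22)=116
Option D: A[4] -13->41, delta=54, new_sum=94+(54)=148
Option E: A[6] 41->-4, delta=-45, new_sum=94+(-45)=49 <-- matches target

Answer: E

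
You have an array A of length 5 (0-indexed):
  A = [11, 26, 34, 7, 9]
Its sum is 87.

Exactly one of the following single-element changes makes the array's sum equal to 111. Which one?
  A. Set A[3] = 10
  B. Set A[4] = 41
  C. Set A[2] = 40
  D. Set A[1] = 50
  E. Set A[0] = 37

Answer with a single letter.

Option A: A[3] 7->10, delta=3, new_sum=87+(3)=90
Option B: A[4] 9->41, delta=32, new_sum=87+(32)=119
Option C: A[2] 34->40, delta=6, new_sum=87+(6)=93
Option D: A[1] 26->50, delta=24, new_sum=87+(24)=111 <-- matches target
Option E: A[0] 11->37, delta=26, new_sum=87+(26)=113

Answer: D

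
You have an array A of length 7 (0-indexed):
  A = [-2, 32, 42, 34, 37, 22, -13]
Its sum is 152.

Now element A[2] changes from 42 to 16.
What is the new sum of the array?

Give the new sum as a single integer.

Old value at index 2: 42
New value at index 2: 16
Delta = 16 - 42 = -26
New sum = old_sum + delta = 152 + (-26) = 126

Answer: 126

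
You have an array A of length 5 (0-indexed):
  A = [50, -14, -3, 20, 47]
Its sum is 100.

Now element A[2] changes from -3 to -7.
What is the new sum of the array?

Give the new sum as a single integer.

Answer: 96

Derivation:
Old value at index 2: -3
New value at index 2: -7
Delta = -7 - -3 = -4
New sum = old_sum + delta = 100 + (-4) = 96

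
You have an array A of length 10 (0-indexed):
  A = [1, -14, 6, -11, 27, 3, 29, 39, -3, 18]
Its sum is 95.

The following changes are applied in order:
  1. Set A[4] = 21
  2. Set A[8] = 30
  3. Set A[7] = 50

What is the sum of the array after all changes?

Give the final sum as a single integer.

Initial sum: 95
Change 1: A[4] 27 -> 21, delta = -6, sum = 89
Change 2: A[8] -3 -> 30, delta = 33, sum = 122
Change 3: A[7] 39 -> 50, delta = 11, sum = 133

Answer: 133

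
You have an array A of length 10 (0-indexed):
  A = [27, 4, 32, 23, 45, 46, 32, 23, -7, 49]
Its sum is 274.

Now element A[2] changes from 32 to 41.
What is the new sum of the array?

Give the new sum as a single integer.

Answer: 283

Derivation:
Old value at index 2: 32
New value at index 2: 41
Delta = 41 - 32 = 9
New sum = old_sum + delta = 274 + (9) = 283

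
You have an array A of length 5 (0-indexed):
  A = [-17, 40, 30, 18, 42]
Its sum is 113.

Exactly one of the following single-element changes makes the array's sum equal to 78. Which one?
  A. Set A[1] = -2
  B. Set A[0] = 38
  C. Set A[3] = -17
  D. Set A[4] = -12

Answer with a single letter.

Option A: A[1] 40->-2, delta=-42, new_sum=113+(-42)=71
Option B: A[0] -17->38, delta=55, new_sum=113+(55)=168
Option C: A[3] 18->-17, delta=-35, new_sum=113+(-35)=78 <-- matches target
Option D: A[4] 42->-12, delta=-54, new_sum=113+(-54)=59

Answer: C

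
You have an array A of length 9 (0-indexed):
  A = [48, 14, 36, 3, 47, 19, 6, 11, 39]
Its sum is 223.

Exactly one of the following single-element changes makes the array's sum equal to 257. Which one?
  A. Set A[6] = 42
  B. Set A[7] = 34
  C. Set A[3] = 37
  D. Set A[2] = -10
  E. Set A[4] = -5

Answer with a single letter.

Option A: A[6] 6->42, delta=36, new_sum=223+(36)=259
Option B: A[7] 11->34, delta=23, new_sum=223+(23)=246
Option C: A[3] 3->37, delta=34, new_sum=223+(34)=257 <-- matches target
Option D: A[2] 36->-10, delta=-46, new_sum=223+(-46)=177
Option E: A[4] 47->-5, delta=-52, new_sum=223+(-52)=171

Answer: C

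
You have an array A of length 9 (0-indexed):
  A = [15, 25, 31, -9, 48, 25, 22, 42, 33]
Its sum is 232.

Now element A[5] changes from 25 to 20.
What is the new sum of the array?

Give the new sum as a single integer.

Old value at index 5: 25
New value at index 5: 20
Delta = 20 - 25 = -5
New sum = old_sum + delta = 232 + (-5) = 227

Answer: 227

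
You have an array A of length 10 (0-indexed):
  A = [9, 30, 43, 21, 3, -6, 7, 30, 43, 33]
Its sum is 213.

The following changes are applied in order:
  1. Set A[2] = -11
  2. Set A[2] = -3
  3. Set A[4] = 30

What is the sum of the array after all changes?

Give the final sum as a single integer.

Initial sum: 213
Change 1: A[2] 43 -> -11, delta = -54, sum = 159
Change 2: A[2] -11 -> -3, delta = 8, sum = 167
Change 3: A[4] 3 -> 30, delta = 27, sum = 194

Answer: 194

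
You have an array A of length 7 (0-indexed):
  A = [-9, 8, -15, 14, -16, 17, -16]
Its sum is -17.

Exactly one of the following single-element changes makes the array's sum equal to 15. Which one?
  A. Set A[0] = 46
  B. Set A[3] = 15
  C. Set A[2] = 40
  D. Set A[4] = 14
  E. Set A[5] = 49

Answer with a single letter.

Option A: A[0] -9->46, delta=55, new_sum=-17+(55)=38
Option B: A[3] 14->15, delta=1, new_sum=-17+(1)=-16
Option C: A[2] -15->40, delta=55, new_sum=-17+(55)=38
Option D: A[4] -16->14, delta=30, new_sum=-17+(30)=13
Option E: A[5] 17->49, delta=32, new_sum=-17+(32)=15 <-- matches target

Answer: E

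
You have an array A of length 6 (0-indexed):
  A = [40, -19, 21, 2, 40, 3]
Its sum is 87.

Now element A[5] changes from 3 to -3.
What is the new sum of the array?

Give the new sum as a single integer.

Answer: 81

Derivation:
Old value at index 5: 3
New value at index 5: -3
Delta = -3 - 3 = -6
New sum = old_sum + delta = 87 + (-6) = 81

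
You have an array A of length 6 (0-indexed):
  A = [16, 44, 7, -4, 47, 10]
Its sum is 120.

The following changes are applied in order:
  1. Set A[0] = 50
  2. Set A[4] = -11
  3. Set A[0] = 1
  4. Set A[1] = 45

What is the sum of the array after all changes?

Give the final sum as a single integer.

Initial sum: 120
Change 1: A[0] 16 -> 50, delta = 34, sum = 154
Change 2: A[4] 47 -> -11, delta = -58, sum = 96
Change 3: A[0] 50 -> 1, delta = -49, sum = 47
Change 4: A[1] 44 -> 45, delta = 1, sum = 48

Answer: 48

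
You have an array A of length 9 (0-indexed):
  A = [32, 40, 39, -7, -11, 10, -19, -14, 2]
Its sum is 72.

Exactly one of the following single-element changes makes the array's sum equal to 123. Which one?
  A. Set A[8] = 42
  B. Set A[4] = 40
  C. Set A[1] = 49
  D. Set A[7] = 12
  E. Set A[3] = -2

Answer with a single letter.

Option A: A[8] 2->42, delta=40, new_sum=72+(40)=112
Option B: A[4] -11->40, delta=51, new_sum=72+(51)=123 <-- matches target
Option C: A[1] 40->49, delta=9, new_sum=72+(9)=81
Option D: A[7] -14->12, delta=26, new_sum=72+(26)=98
Option E: A[3] -7->-2, delta=5, new_sum=72+(5)=77

Answer: B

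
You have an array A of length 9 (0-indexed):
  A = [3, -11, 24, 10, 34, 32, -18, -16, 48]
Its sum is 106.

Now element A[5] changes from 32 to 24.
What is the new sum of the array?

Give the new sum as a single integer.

Answer: 98

Derivation:
Old value at index 5: 32
New value at index 5: 24
Delta = 24 - 32 = -8
New sum = old_sum + delta = 106 + (-8) = 98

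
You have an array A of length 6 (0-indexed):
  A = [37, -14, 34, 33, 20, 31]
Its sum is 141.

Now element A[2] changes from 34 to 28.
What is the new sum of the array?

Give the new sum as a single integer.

Old value at index 2: 34
New value at index 2: 28
Delta = 28 - 34 = -6
New sum = old_sum + delta = 141 + (-6) = 135

Answer: 135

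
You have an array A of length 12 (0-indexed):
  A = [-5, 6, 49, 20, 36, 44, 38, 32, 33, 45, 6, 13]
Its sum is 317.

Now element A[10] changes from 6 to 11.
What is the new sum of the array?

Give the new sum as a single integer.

Old value at index 10: 6
New value at index 10: 11
Delta = 11 - 6 = 5
New sum = old_sum + delta = 317 + (5) = 322

Answer: 322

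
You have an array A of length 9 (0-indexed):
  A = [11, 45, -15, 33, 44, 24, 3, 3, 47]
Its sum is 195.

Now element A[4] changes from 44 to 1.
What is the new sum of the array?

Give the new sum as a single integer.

Old value at index 4: 44
New value at index 4: 1
Delta = 1 - 44 = -43
New sum = old_sum + delta = 195 + (-43) = 152

Answer: 152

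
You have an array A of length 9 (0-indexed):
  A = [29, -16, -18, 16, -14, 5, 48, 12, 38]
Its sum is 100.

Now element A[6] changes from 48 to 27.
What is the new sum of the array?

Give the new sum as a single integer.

Old value at index 6: 48
New value at index 6: 27
Delta = 27 - 48 = -21
New sum = old_sum + delta = 100 + (-21) = 79

Answer: 79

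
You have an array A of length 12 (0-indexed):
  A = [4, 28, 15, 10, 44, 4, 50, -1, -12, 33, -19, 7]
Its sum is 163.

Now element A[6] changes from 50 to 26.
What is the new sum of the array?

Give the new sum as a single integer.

Old value at index 6: 50
New value at index 6: 26
Delta = 26 - 50 = -24
New sum = old_sum + delta = 163 + (-24) = 139

Answer: 139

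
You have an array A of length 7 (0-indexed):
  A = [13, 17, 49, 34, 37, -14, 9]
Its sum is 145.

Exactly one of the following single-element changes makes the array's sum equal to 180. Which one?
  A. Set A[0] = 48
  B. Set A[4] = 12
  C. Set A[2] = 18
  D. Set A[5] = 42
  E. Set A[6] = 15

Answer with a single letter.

Option A: A[0] 13->48, delta=35, new_sum=145+(35)=180 <-- matches target
Option B: A[4] 37->12, delta=-25, new_sum=145+(-25)=120
Option C: A[2] 49->18, delta=-31, new_sum=145+(-31)=114
Option D: A[5] -14->42, delta=56, new_sum=145+(56)=201
Option E: A[6] 9->15, delta=6, new_sum=145+(6)=151

Answer: A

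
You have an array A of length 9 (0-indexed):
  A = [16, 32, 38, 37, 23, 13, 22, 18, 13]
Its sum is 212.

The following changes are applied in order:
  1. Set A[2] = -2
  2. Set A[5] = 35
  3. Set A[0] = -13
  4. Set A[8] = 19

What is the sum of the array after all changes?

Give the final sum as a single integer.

Answer: 171

Derivation:
Initial sum: 212
Change 1: A[2] 38 -> -2, delta = -40, sum = 172
Change 2: A[5] 13 -> 35, delta = 22, sum = 194
Change 3: A[0] 16 -> -13, delta = -29, sum = 165
Change 4: A[8] 13 -> 19, delta = 6, sum = 171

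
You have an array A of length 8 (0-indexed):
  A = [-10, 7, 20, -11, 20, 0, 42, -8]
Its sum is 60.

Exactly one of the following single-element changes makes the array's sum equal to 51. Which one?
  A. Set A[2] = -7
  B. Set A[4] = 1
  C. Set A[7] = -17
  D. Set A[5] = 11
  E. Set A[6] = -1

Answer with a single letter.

Option A: A[2] 20->-7, delta=-27, new_sum=60+(-27)=33
Option B: A[4] 20->1, delta=-19, new_sum=60+(-19)=41
Option C: A[7] -8->-17, delta=-9, new_sum=60+(-9)=51 <-- matches target
Option D: A[5] 0->11, delta=11, new_sum=60+(11)=71
Option E: A[6] 42->-1, delta=-43, new_sum=60+(-43)=17

Answer: C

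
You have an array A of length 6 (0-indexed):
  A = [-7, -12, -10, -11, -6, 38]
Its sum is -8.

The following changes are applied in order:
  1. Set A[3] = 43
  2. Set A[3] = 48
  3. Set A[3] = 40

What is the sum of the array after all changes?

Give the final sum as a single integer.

Initial sum: -8
Change 1: A[3] -11 -> 43, delta = 54, sum = 46
Change 2: A[3] 43 -> 48, delta = 5, sum = 51
Change 3: A[3] 48 -> 40, delta = -8, sum = 43

Answer: 43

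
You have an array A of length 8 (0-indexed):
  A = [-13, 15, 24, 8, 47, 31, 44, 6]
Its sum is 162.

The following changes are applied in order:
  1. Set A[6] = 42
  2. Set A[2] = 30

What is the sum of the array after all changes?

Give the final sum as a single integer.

Answer: 166

Derivation:
Initial sum: 162
Change 1: A[6] 44 -> 42, delta = -2, sum = 160
Change 2: A[2] 24 -> 30, delta = 6, sum = 166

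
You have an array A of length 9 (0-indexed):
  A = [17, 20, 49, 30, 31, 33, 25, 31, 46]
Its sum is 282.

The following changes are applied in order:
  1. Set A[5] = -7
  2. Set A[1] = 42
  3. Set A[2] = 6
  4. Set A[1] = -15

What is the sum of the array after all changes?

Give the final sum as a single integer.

Answer: 164

Derivation:
Initial sum: 282
Change 1: A[5] 33 -> -7, delta = -40, sum = 242
Change 2: A[1] 20 -> 42, delta = 22, sum = 264
Change 3: A[2] 49 -> 6, delta = -43, sum = 221
Change 4: A[1] 42 -> -15, delta = -57, sum = 164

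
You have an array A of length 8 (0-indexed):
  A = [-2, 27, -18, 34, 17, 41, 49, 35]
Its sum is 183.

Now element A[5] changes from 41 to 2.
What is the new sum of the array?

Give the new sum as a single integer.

Answer: 144

Derivation:
Old value at index 5: 41
New value at index 5: 2
Delta = 2 - 41 = -39
New sum = old_sum + delta = 183 + (-39) = 144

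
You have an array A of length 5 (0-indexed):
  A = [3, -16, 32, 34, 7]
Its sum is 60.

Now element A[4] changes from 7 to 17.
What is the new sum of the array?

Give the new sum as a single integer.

Answer: 70

Derivation:
Old value at index 4: 7
New value at index 4: 17
Delta = 17 - 7 = 10
New sum = old_sum + delta = 60 + (10) = 70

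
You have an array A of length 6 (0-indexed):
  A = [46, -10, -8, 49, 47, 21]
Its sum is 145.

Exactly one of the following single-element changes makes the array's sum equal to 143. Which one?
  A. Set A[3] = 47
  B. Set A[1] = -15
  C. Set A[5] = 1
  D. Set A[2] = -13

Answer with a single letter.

Answer: A

Derivation:
Option A: A[3] 49->47, delta=-2, new_sum=145+(-2)=143 <-- matches target
Option B: A[1] -10->-15, delta=-5, new_sum=145+(-5)=140
Option C: A[5] 21->1, delta=-20, new_sum=145+(-20)=125
Option D: A[2] -8->-13, delta=-5, new_sum=145+(-5)=140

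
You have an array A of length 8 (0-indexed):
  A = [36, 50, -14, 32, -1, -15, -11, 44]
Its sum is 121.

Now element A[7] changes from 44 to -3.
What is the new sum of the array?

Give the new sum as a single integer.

Old value at index 7: 44
New value at index 7: -3
Delta = -3 - 44 = -47
New sum = old_sum + delta = 121 + (-47) = 74

Answer: 74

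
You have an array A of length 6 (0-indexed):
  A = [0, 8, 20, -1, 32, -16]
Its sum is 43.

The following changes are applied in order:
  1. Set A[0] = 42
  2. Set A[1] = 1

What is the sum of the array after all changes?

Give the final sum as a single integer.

Answer: 78

Derivation:
Initial sum: 43
Change 1: A[0] 0 -> 42, delta = 42, sum = 85
Change 2: A[1] 8 -> 1, delta = -7, sum = 78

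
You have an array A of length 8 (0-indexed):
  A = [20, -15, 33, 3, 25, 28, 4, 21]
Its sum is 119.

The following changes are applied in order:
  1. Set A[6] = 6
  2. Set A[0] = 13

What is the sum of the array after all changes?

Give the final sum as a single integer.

Answer: 114

Derivation:
Initial sum: 119
Change 1: A[6] 4 -> 6, delta = 2, sum = 121
Change 2: A[0] 20 -> 13, delta = -7, sum = 114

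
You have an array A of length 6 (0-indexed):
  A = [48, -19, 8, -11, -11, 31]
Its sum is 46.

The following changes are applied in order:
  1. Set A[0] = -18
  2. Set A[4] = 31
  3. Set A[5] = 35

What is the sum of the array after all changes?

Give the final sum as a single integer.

Initial sum: 46
Change 1: A[0] 48 -> -18, delta = -66, sum = -20
Change 2: A[4] -11 -> 31, delta = 42, sum = 22
Change 3: A[5] 31 -> 35, delta = 4, sum = 26

Answer: 26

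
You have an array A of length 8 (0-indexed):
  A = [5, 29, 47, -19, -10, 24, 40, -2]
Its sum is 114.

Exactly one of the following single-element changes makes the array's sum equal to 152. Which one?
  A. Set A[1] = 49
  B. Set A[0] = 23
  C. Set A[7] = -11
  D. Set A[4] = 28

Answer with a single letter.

Answer: D

Derivation:
Option A: A[1] 29->49, delta=20, new_sum=114+(20)=134
Option B: A[0] 5->23, delta=18, new_sum=114+(18)=132
Option C: A[7] -2->-11, delta=-9, new_sum=114+(-9)=105
Option D: A[4] -10->28, delta=38, new_sum=114+(38)=152 <-- matches target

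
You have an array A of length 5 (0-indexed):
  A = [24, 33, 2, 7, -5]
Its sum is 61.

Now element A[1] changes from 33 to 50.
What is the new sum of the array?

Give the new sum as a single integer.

Old value at index 1: 33
New value at index 1: 50
Delta = 50 - 33 = 17
New sum = old_sum + delta = 61 + (17) = 78

Answer: 78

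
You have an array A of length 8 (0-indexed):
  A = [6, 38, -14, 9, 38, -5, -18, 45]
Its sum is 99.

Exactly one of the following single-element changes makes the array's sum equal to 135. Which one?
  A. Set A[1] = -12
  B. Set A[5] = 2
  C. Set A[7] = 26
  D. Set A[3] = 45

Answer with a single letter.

Answer: D

Derivation:
Option A: A[1] 38->-12, delta=-50, new_sum=99+(-50)=49
Option B: A[5] -5->2, delta=7, new_sum=99+(7)=106
Option C: A[7] 45->26, delta=-19, new_sum=99+(-19)=80
Option D: A[3] 9->45, delta=36, new_sum=99+(36)=135 <-- matches target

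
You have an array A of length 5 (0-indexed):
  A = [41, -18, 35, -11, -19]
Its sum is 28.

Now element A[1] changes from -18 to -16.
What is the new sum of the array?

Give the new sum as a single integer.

Old value at index 1: -18
New value at index 1: -16
Delta = -16 - -18 = 2
New sum = old_sum + delta = 28 + (2) = 30

Answer: 30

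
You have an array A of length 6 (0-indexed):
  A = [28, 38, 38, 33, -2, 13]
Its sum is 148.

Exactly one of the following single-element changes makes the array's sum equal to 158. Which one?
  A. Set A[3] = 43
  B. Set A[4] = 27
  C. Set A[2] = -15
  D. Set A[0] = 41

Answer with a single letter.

Option A: A[3] 33->43, delta=10, new_sum=148+(10)=158 <-- matches target
Option B: A[4] -2->27, delta=29, new_sum=148+(29)=177
Option C: A[2] 38->-15, delta=-53, new_sum=148+(-53)=95
Option D: A[0] 28->41, delta=13, new_sum=148+(13)=161

Answer: A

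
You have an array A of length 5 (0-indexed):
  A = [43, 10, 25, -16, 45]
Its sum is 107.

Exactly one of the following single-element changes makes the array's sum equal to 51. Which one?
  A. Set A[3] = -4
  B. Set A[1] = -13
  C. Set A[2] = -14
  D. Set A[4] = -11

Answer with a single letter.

Option A: A[3] -16->-4, delta=12, new_sum=107+(12)=119
Option B: A[1] 10->-13, delta=-23, new_sum=107+(-23)=84
Option C: A[2] 25->-14, delta=-39, new_sum=107+(-39)=68
Option D: A[4] 45->-11, delta=-56, new_sum=107+(-56)=51 <-- matches target

Answer: D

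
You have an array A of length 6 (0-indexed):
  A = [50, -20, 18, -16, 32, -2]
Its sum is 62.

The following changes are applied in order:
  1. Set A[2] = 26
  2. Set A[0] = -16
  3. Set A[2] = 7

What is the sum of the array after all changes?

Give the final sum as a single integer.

Answer: -15

Derivation:
Initial sum: 62
Change 1: A[2] 18 -> 26, delta = 8, sum = 70
Change 2: A[0] 50 -> -16, delta = -66, sum = 4
Change 3: A[2] 26 -> 7, delta = -19, sum = -15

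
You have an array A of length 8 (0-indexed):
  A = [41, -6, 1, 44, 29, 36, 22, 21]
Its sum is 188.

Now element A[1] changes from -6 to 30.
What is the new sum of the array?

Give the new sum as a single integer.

Answer: 224

Derivation:
Old value at index 1: -6
New value at index 1: 30
Delta = 30 - -6 = 36
New sum = old_sum + delta = 188 + (36) = 224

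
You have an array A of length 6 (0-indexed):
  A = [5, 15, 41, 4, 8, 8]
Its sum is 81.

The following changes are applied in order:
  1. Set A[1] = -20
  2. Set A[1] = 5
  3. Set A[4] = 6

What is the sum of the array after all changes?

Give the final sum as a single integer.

Answer: 69

Derivation:
Initial sum: 81
Change 1: A[1] 15 -> -20, delta = -35, sum = 46
Change 2: A[1] -20 -> 5, delta = 25, sum = 71
Change 3: A[4] 8 -> 6, delta = -2, sum = 69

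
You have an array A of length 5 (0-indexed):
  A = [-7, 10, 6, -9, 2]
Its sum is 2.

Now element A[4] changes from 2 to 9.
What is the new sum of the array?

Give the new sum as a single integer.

Old value at index 4: 2
New value at index 4: 9
Delta = 9 - 2 = 7
New sum = old_sum + delta = 2 + (7) = 9

Answer: 9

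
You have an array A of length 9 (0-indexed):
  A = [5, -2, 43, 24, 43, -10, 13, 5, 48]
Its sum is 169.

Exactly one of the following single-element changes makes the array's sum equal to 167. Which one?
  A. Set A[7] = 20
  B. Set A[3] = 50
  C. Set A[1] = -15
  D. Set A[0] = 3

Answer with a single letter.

Option A: A[7] 5->20, delta=15, new_sum=169+(15)=184
Option B: A[3] 24->50, delta=26, new_sum=169+(26)=195
Option C: A[1] -2->-15, delta=-13, new_sum=169+(-13)=156
Option D: A[0] 5->3, delta=-2, new_sum=169+(-2)=167 <-- matches target

Answer: D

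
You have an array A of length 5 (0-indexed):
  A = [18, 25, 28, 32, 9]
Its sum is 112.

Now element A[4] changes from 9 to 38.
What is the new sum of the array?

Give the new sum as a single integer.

Old value at index 4: 9
New value at index 4: 38
Delta = 38 - 9 = 29
New sum = old_sum + delta = 112 + (29) = 141

Answer: 141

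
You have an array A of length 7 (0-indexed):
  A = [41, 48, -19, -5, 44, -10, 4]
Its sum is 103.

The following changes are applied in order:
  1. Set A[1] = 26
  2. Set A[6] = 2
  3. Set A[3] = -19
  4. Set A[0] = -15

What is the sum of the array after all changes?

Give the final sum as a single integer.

Answer: 9

Derivation:
Initial sum: 103
Change 1: A[1] 48 -> 26, delta = -22, sum = 81
Change 2: A[6] 4 -> 2, delta = -2, sum = 79
Change 3: A[3] -5 -> -19, delta = -14, sum = 65
Change 4: A[0] 41 -> -15, delta = -56, sum = 9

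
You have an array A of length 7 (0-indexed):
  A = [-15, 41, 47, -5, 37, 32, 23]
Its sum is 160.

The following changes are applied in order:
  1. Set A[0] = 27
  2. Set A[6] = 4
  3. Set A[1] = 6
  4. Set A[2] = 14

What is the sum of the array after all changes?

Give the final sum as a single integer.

Answer: 115

Derivation:
Initial sum: 160
Change 1: A[0] -15 -> 27, delta = 42, sum = 202
Change 2: A[6] 23 -> 4, delta = -19, sum = 183
Change 3: A[1] 41 -> 6, delta = -35, sum = 148
Change 4: A[2] 47 -> 14, delta = -33, sum = 115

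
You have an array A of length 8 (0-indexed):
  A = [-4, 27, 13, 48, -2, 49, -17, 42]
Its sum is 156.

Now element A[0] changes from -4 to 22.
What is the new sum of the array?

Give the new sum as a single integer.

Answer: 182

Derivation:
Old value at index 0: -4
New value at index 0: 22
Delta = 22 - -4 = 26
New sum = old_sum + delta = 156 + (26) = 182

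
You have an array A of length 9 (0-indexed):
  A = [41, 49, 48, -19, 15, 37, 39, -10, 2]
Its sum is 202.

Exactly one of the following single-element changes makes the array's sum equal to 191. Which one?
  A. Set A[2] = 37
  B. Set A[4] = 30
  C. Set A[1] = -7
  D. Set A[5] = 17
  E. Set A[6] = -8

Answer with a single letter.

Answer: A

Derivation:
Option A: A[2] 48->37, delta=-11, new_sum=202+(-11)=191 <-- matches target
Option B: A[4] 15->30, delta=15, new_sum=202+(15)=217
Option C: A[1] 49->-7, delta=-56, new_sum=202+(-56)=146
Option D: A[5] 37->17, delta=-20, new_sum=202+(-20)=182
Option E: A[6] 39->-8, delta=-47, new_sum=202+(-47)=155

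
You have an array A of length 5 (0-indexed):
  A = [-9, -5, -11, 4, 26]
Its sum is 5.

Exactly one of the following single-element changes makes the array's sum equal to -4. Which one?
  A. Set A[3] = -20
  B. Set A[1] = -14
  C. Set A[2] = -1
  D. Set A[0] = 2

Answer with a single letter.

Answer: B

Derivation:
Option A: A[3] 4->-20, delta=-24, new_sum=5+(-24)=-19
Option B: A[1] -5->-14, delta=-9, new_sum=5+(-9)=-4 <-- matches target
Option C: A[2] -11->-1, delta=10, new_sum=5+(10)=15
Option D: A[0] -9->2, delta=11, new_sum=5+(11)=16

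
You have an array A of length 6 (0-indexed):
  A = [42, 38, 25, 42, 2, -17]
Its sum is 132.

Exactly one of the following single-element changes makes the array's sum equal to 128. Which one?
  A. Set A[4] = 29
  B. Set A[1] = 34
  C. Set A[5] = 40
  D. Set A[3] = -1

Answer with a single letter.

Answer: B

Derivation:
Option A: A[4] 2->29, delta=27, new_sum=132+(27)=159
Option B: A[1] 38->34, delta=-4, new_sum=132+(-4)=128 <-- matches target
Option C: A[5] -17->40, delta=57, new_sum=132+(57)=189
Option D: A[3] 42->-1, delta=-43, new_sum=132+(-43)=89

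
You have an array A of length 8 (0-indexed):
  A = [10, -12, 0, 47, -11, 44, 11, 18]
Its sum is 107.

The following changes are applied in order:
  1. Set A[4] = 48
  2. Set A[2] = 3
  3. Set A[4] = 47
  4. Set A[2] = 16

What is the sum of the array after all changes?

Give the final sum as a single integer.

Initial sum: 107
Change 1: A[4] -11 -> 48, delta = 59, sum = 166
Change 2: A[2] 0 -> 3, delta = 3, sum = 169
Change 3: A[4] 48 -> 47, delta = -1, sum = 168
Change 4: A[2] 3 -> 16, delta = 13, sum = 181

Answer: 181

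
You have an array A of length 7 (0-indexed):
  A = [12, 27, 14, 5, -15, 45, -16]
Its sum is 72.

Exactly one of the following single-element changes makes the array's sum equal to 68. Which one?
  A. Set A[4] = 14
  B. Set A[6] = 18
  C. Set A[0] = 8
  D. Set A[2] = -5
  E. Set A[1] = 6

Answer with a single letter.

Option A: A[4] -15->14, delta=29, new_sum=72+(29)=101
Option B: A[6] -16->18, delta=34, new_sum=72+(34)=106
Option C: A[0] 12->8, delta=-4, new_sum=72+(-4)=68 <-- matches target
Option D: A[2] 14->-5, delta=-19, new_sum=72+(-19)=53
Option E: A[1] 27->6, delta=-21, new_sum=72+(-21)=51

Answer: C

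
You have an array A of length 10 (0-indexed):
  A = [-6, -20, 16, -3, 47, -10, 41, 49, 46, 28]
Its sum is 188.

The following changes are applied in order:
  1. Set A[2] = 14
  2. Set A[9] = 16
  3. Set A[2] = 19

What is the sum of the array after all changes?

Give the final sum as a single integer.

Answer: 179

Derivation:
Initial sum: 188
Change 1: A[2] 16 -> 14, delta = -2, sum = 186
Change 2: A[9] 28 -> 16, delta = -12, sum = 174
Change 3: A[2] 14 -> 19, delta = 5, sum = 179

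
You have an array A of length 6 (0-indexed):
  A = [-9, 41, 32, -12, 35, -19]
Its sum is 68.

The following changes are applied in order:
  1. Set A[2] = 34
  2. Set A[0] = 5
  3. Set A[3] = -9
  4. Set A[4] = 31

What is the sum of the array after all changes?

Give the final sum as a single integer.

Answer: 83

Derivation:
Initial sum: 68
Change 1: A[2] 32 -> 34, delta = 2, sum = 70
Change 2: A[0] -9 -> 5, delta = 14, sum = 84
Change 3: A[3] -12 -> -9, delta = 3, sum = 87
Change 4: A[4] 35 -> 31, delta = -4, sum = 83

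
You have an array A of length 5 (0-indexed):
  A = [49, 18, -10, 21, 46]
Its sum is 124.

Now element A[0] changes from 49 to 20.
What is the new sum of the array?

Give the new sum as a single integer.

Old value at index 0: 49
New value at index 0: 20
Delta = 20 - 49 = -29
New sum = old_sum + delta = 124 + (-29) = 95

Answer: 95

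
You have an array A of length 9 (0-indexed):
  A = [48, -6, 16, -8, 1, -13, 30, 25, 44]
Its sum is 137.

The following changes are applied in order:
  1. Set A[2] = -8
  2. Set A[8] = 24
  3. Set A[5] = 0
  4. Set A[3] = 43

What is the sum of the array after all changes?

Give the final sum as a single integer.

Answer: 157

Derivation:
Initial sum: 137
Change 1: A[2] 16 -> -8, delta = -24, sum = 113
Change 2: A[8] 44 -> 24, delta = -20, sum = 93
Change 3: A[5] -13 -> 0, delta = 13, sum = 106
Change 4: A[3] -8 -> 43, delta = 51, sum = 157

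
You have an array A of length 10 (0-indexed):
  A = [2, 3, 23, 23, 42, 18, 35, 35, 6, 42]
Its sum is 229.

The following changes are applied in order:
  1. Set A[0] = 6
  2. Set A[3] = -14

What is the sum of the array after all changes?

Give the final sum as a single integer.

Answer: 196

Derivation:
Initial sum: 229
Change 1: A[0] 2 -> 6, delta = 4, sum = 233
Change 2: A[3] 23 -> -14, delta = -37, sum = 196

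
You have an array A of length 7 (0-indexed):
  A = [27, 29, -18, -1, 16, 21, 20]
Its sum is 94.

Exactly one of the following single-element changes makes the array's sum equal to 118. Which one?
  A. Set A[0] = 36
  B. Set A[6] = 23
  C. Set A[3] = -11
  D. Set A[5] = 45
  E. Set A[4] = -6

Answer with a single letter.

Answer: D

Derivation:
Option A: A[0] 27->36, delta=9, new_sum=94+(9)=103
Option B: A[6] 20->23, delta=3, new_sum=94+(3)=97
Option C: A[3] -1->-11, delta=-10, new_sum=94+(-10)=84
Option D: A[5] 21->45, delta=24, new_sum=94+(24)=118 <-- matches target
Option E: A[4] 16->-6, delta=-22, new_sum=94+(-22)=72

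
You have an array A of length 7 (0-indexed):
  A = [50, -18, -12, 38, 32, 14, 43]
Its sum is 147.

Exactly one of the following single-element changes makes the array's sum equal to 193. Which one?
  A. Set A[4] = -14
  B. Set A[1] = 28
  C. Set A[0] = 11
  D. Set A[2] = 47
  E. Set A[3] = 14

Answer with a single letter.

Option A: A[4] 32->-14, delta=-46, new_sum=147+(-46)=101
Option B: A[1] -18->28, delta=46, new_sum=147+(46)=193 <-- matches target
Option C: A[0] 50->11, delta=-39, new_sum=147+(-39)=108
Option D: A[2] -12->47, delta=59, new_sum=147+(59)=206
Option E: A[3] 38->14, delta=-24, new_sum=147+(-24)=123

Answer: B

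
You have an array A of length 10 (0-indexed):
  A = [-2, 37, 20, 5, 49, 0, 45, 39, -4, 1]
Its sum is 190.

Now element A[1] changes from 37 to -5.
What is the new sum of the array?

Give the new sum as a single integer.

Answer: 148

Derivation:
Old value at index 1: 37
New value at index 1: -5
Delta = -5 - 37 = -42
New sum = old_sum + delta = 190 + (-42) = 148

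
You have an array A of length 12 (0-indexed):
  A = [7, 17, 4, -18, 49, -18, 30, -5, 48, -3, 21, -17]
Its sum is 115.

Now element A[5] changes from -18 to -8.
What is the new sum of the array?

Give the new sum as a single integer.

Answer: 125

Derivation:
Old value at index 5: -18
New value at index 5: -8
Delta = -8 - -18 = 10
New sum = old_sum + delta = 115 + (10) = 125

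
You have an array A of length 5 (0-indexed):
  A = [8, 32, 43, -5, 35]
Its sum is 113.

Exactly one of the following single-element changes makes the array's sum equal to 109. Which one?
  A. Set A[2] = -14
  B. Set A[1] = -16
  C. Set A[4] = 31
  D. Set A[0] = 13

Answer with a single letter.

Option A: A[2] 43->-14, delta=-57, new_sum=113+(-57)=56
Option B: A[1] 32->-16, delta=-48, new_sum=113+(-48)=65
Option C: A[4] 35->31, delta=-4, new_sum=113+(-4)=109 <-- matches target
Option D: A[0] 8->13, delta=5, new_sum=113+(5)=118

Answer: C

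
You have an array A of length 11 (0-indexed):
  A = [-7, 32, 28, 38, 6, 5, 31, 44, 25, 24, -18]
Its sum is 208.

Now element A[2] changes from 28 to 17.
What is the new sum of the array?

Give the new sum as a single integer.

Old value at index 2: 28
New value at index 2: 17
Delta = 17 - 28 = -11
New sum = old_sum + delta = 208 + (-11) = 197

Answer: 197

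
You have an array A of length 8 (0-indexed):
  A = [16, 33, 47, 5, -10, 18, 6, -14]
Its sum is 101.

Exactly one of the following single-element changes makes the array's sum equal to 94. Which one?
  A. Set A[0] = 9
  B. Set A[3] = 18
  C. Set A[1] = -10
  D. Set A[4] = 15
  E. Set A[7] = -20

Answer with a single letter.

Option A: A[0] 16->9, delta=-7, new_sum=101+(-7)=94 <-- matches target
Option B: A[3] 5->18, delta=13, new_sum=101+(13)=114
Option C: A[1] 33->-10, delta=-43, new_sum=101+(-43)=58
Option D: A[4] -10->15, delta=25, new_sum=101+(25)=126
Option E: A[7] -14->-20, delta=-6, new_sum=101+(-6)=95

Answer: A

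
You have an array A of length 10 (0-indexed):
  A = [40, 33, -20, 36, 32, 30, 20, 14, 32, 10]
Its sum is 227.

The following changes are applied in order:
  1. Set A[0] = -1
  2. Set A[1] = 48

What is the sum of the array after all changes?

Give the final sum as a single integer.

Answer: 201

Derivation:
Initial sum: 227
Change 1: A[0] 40 -> -1, delta = -41, sum = 186
Change 2: A[1] 33 -> 48, delta = 15, sum = 201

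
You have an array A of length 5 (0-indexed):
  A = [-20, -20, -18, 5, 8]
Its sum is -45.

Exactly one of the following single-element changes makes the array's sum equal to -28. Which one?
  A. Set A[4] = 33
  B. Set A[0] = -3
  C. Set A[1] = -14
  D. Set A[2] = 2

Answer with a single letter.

Option A: A[4] 8->33, delta=25, new_sum=-45+(25)=-20
Option B: A[0] -20->-3, delta=17, new_sum=-45+(17)=-28 <-- matches target
Option C: A[1] -20->-14, delta=6, new_sum=-45+(6)=-39
Option D: A[2] -18->2, delta=20, new_sum=-45+(20)=-25

Answer: B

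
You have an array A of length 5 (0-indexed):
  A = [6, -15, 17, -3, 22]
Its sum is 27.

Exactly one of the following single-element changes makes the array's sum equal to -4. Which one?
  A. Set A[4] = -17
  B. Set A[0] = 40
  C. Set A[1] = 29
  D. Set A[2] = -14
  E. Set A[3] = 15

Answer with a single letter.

Option A: A[4] 22->-17, delta=-39, new_sum=27+(-39)=-12
Option B: A[0] 6->40, delta=34, new_sum=27+(34)=61
Option C: A[1] -15->29, delta=44, new_sum=27+(44)=71
Option D: A[2] 17->-14, delta=-31, new_sum=27+(-31)=-4 <-- matches target
Option E: A[3] -3->15, delta=18, new_sum=27+(18)=45

Answer: D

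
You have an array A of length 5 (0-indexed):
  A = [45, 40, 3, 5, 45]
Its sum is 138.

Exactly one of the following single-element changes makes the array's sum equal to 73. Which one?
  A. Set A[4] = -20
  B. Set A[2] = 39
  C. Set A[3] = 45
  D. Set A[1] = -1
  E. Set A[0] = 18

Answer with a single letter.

Option A: A[4] 45->-20, delta=-65, new_sum=138+(-65)=73 <-- matches target
Option B: A[2] 3->39, delta=36, new_sum=138+(36)=174
Option C: A[3] 5->45, delta=40, new_sum=138+(40)=178
Option D: A[1] 40->-1, delta=-41, new_sum=138+(-41)=97
Option E: A[0] 45->18, delta=-27, new_sum=138+(-27)=111

Answer: A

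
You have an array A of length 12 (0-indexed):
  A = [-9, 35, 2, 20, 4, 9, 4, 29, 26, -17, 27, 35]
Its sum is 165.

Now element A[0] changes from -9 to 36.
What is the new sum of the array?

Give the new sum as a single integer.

Old value at index 0: -9
New value at index 0: 36
Delta = 36 - -9 = 45
New sum = old_sum + delta = 165 + (45) = 210

Answer: 210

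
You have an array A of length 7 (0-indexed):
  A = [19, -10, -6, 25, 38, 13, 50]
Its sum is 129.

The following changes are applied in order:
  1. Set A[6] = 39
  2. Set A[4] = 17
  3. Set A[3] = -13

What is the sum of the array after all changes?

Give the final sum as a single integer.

Initial sum: 129
Change 1: A[6] 50 -> 39, delta = -11, sum = 118
Change 2: A[4] 38 -> 17, delta = -21, sum = 97
Change 3: A[3] 25 -> -13, delta = -38, sum = 59

Answer: 59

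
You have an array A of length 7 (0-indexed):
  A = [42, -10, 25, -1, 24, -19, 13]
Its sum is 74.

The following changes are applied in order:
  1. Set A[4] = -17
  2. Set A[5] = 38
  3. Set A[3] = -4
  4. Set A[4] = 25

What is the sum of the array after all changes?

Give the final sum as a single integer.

Initial sum: 74
Change 1: A[4] 24 -> -17, delta = -41, sum = 33
Change 2: A[5] -19 -> 38, delta = 57, sum = 90
Change 3: A[3] -1 -> -4, delta = -3, sum = 87
Change 4: A[4] -17 -> 25, delta = 42, sum = 129

Answer: 129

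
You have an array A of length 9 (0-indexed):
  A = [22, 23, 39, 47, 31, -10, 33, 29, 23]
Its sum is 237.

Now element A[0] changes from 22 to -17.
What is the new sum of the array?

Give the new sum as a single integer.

Old value at index 0: 22
New value at index 0: -17
Delta = -17 - 22 = -39
New sum = old_sum + delta = 237 + (-39) = 198

Answer: 198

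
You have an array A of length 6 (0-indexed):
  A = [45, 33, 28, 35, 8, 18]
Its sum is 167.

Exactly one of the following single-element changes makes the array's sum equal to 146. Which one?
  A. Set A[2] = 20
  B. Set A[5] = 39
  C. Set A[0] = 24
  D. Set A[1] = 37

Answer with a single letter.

Answer: C

Derivation:
Option A: A[2] 28->20, delta=-8, new_sum=167+(-8)=159
Option B: A[5] 18->39, delta=21, new_sum=167+(21)=188
Option C: A[0] 45->24, delta=-21, new_sum=167+(-21)=146 <-- matches target
Option D: A[1] 33->37, delta=4, new_sum=167+(4)=171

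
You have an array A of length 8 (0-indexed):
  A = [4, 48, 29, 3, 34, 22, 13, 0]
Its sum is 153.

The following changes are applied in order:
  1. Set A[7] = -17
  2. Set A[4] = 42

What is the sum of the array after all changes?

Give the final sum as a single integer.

Answer: 144

Derivation:
Initial sum: 153
Change 1: A[7] 0 -> -17, delta = -17, sum = 136
Change 2: A[4] 34 -> 42, delta = 8, sum = 144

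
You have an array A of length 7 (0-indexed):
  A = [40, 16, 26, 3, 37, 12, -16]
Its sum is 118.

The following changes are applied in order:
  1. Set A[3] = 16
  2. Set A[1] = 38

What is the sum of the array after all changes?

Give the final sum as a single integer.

Answer: 153

Derivation:
Initial sum: 118
Change 1: A[3] 3 -> 16, delta = 13, sum = 131
Change 2: A[1] 16 -> 38, delta = 22, sum = 153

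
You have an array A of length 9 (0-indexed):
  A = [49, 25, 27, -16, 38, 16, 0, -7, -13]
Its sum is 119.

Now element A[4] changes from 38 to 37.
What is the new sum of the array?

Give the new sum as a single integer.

Old value at index 4: 38
New value at index 4: 37
Delta = 37 - 38 = -1
New sum = old_sum + delta = 119 + (-1) = 118

Answer: 118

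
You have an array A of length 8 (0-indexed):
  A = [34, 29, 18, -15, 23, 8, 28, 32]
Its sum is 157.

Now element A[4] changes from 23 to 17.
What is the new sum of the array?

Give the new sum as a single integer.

Answer: 151

Derivation:
Old value at index 4: 23
New value at index 4: 17
Delta = 17 - 23 = -6
New sum = old_sum + delta = 157 + (-6) = 151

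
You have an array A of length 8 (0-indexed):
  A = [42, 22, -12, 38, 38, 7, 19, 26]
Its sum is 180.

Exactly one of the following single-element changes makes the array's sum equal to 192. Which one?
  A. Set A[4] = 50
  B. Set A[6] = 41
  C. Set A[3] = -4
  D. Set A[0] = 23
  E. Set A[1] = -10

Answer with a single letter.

Answer: A

Derivation:
Option A: A[4] 38->50, delta=12, new_sum=180+(12)=192 <-- matches target
Option B: A[6] 19->41, delta=22, new_sum=180+(22)=202
Option C: A[3] 38->-4, delta=-42, new_sum=180+(-42)=138
Option D: A[0] 42->23, delta=-19, new_sum=180+(-19)=161
Option E: A[1] 22->-10, delta=-32, new_sum=180+(-32)=148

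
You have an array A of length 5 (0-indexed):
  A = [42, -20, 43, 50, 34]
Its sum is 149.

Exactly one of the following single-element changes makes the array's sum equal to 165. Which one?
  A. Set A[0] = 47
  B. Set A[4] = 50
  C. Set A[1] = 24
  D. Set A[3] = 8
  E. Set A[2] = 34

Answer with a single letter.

Option A: A[0] 42->47, delta=5, new_sum=149+(5)=154
Option B: A[4] 34->50, delta=16, new_sum=149+(16)=165 <-- matches target
Option C: A[1] -20->24, delta=44, new_sum=149+(44)=193
Option D: A[3] 50->8, delta=-42, new_sum=149+(-42)=107
Option E: A[2] 43->34, delta=-9, new_sum=149+(-9)=140

Answer: B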